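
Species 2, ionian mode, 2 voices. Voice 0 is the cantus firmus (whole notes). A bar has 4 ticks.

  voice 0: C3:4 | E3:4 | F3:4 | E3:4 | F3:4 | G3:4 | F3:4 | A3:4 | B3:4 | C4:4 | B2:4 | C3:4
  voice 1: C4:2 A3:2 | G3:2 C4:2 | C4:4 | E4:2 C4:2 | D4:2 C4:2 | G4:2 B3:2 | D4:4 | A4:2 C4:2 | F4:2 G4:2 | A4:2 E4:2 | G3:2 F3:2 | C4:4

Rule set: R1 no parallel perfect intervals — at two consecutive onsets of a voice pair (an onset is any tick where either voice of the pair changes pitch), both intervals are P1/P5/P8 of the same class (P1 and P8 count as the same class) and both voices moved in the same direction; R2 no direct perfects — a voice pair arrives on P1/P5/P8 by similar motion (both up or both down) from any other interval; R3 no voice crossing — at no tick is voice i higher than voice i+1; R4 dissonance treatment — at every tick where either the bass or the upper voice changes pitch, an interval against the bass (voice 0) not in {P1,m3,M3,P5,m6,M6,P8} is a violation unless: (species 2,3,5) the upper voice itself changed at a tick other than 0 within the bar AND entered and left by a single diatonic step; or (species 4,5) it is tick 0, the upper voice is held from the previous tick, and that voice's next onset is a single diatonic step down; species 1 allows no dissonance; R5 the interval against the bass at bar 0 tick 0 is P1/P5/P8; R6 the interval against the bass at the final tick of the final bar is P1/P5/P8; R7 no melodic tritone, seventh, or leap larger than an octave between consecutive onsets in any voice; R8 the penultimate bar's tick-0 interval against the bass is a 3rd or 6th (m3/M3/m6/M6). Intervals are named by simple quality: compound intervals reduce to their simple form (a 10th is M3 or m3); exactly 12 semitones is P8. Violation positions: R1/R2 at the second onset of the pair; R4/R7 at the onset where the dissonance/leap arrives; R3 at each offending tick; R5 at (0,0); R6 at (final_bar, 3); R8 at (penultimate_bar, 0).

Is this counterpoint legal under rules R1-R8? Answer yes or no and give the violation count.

No (6 violations)

bar 0: v0=C3 v1=C4 (P8)
bar 1: v0=E3 v1=G3 (m3)
bar 2: v0=F3 v1=C4 (P5)
bar 3: v0=E3 v1=E4 (P8)
bar 4: v0=F3 v1=D4 (M6)
bar 5: v0=G3 v1=G4 (P8)
bar 6: v0=F3 v1=D4 (M6)
bar 7: v0=A3 v1=A4 (P8)
bar 8: v0=B3 v1=F4 (TT)
bar 9: v0=C4 v1=A4 (M6)
bar 10: v0=B2 v1=G3 (m6)
bar 11: v0=C3 v1=C4 (P8)
  R2 @ bar5.0: F3/C4 P5 -> G3/G4 P8 similar
  R2 @ bar7.0: F3/D4 M6 -> A3/A4 P8 similar
  R4 @ bar8.0: B3/F4 TT untreated
  R7 @ bar10.0: C4->B2 leap 13st
  R4 @ bar10.2: B2/F3 TT untreated
  R2 @ bar11.0: B2/F3 TT -> C3/C4 P8 similar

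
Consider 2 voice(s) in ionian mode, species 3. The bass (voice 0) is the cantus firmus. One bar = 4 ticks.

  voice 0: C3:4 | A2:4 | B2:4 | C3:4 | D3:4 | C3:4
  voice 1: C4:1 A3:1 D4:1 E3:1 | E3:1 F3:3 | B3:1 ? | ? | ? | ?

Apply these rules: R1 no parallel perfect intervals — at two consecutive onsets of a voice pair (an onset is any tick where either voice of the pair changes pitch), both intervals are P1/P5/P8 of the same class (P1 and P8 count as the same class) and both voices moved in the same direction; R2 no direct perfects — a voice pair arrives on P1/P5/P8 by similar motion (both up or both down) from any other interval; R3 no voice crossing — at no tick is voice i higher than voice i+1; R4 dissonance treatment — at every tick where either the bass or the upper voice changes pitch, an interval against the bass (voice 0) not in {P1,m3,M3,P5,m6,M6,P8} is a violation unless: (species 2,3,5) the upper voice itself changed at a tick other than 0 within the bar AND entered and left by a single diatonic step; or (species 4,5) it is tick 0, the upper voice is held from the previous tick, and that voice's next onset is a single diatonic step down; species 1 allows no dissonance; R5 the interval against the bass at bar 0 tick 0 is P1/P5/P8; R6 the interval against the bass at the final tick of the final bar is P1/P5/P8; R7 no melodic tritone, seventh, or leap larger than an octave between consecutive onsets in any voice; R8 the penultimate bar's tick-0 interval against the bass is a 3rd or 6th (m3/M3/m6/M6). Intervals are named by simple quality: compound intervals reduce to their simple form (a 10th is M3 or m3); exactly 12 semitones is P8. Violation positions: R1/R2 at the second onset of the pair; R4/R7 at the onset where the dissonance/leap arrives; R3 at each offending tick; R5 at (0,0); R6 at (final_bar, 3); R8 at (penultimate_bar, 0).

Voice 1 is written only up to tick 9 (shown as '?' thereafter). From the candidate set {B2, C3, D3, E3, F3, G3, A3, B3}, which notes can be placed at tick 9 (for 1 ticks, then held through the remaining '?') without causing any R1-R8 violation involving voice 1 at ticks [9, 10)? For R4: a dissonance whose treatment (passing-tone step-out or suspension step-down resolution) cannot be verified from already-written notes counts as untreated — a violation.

{B2, B3, D3, G3}

B2: legal
C3: violates R4,R7
D3: legal
E3: violates R4
F3: violates R4,R7
G3: legal
A3: violates R4
B3: legal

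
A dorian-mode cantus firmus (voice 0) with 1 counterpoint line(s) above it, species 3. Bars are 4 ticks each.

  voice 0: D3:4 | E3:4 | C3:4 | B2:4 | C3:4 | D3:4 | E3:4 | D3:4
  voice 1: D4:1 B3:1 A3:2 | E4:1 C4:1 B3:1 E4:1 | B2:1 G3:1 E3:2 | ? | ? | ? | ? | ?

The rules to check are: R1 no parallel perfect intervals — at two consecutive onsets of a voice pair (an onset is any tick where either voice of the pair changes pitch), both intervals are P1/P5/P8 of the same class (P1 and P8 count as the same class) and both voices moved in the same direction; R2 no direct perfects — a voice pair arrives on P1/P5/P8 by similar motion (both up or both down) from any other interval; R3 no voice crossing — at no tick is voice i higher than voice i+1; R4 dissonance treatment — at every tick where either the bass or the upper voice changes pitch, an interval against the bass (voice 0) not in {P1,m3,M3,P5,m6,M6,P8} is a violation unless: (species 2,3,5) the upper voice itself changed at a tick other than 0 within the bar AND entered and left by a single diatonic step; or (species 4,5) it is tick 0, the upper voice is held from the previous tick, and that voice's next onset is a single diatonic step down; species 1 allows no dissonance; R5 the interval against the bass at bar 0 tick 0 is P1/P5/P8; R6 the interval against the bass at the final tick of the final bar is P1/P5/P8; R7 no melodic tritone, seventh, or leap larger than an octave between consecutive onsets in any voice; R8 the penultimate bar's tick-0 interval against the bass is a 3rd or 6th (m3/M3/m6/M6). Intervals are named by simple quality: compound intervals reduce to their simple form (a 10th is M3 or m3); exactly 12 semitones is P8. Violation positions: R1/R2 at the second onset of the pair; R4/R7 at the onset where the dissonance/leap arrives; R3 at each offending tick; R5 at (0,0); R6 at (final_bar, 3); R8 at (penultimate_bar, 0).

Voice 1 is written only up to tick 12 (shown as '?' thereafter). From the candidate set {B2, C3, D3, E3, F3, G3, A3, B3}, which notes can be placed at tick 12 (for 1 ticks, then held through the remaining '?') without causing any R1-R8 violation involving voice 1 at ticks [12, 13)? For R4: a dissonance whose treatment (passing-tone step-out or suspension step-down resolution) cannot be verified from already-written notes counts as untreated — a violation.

{B3, D3, G3}

B2: violates R2
C3: violates R4
D3: legal
E3: violates R4
F3: violates R4
G3: legal
A3: violates R4
B3: legal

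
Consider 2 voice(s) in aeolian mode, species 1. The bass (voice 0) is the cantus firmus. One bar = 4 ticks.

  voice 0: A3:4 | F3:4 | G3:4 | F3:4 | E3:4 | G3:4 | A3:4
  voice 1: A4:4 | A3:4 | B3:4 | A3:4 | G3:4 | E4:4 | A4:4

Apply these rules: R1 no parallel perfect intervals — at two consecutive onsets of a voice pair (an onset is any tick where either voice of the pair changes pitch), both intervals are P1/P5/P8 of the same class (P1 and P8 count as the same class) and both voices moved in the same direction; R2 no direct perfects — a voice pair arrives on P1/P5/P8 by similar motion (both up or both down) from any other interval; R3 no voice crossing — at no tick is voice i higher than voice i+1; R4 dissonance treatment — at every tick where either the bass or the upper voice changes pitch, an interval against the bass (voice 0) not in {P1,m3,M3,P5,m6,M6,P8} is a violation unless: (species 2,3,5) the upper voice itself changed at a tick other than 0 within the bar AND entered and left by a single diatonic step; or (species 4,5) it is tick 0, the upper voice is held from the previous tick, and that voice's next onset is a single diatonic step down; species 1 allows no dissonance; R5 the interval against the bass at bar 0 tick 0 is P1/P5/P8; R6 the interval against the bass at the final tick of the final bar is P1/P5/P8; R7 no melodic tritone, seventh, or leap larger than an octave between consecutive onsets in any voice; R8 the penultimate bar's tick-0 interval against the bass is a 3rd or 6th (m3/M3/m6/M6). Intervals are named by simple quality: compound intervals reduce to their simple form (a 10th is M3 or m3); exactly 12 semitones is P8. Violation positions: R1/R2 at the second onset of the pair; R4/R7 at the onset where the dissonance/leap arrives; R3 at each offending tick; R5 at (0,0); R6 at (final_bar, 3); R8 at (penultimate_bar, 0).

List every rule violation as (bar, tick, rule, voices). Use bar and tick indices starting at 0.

(6, 0, R2, (0, 1))

bar 0: v0=A3 v1=A4 downbeat P8
bar 1: v0=F3 v1=A3 downbeat M3
bar 2: v0=G3 v1=B3 downbeat M3
bar 3: v0=F3 v1=A3 downbeat M3
bar 4: v0=E3 v1=G3 downbeat m3
bar 5: v0=G3 v1=E4 downbeat M6
bar 6: v0=A3 v1=A4 downbeat P8
  -> R2 @ bar 6 tick 0 v(0, 1): G3/E4 M6 -> A3/A4 P8 similar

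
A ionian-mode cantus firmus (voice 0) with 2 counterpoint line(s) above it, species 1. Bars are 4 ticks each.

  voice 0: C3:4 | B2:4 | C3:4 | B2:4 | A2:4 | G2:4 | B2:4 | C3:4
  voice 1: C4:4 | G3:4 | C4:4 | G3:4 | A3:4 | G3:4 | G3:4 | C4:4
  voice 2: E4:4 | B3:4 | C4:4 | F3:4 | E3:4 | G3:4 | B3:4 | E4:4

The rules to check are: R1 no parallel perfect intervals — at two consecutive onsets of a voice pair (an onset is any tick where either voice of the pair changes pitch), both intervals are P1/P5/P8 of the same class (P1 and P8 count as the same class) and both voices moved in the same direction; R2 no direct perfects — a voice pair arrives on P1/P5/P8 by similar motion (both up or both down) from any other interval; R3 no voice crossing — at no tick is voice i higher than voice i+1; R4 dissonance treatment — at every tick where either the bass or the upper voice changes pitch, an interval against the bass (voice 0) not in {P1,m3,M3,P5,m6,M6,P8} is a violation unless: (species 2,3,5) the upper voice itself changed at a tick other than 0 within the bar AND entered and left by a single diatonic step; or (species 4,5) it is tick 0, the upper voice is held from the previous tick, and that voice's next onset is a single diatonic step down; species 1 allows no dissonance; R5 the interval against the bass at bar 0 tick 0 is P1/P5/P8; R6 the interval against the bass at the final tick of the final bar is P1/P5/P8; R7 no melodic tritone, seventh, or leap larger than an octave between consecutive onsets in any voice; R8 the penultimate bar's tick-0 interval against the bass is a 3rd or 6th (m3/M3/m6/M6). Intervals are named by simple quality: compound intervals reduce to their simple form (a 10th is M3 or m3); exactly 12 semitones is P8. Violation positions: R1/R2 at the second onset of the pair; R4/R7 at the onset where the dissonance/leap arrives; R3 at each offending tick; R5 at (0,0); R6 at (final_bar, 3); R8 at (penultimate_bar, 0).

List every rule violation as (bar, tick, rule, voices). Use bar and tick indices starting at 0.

bar 0: v0=C3 v1=C4 v2=E4 downbeat M3
bar 1: v0=B2 v1=G3 v2=B3 downbeat P8
bar 2: v0=C3 v1=C4 v2=C4 downbeat P8
bar 3: v0=B2 v1=G3 v2=F3 downbeat TT
bar 4: v0=A2 v1=A3 v2=E3 downbeat P5
bar 5: v0=G2 v1=G3 v2=G3 downbeat P8
bar 6: v0=B2 v1=G3 v2=B3 downbeat P8
bar 7: v0=C3 v1=C4 v2=E4 downbeat M3
  -> R5 @ bar 0 tick 0 v(0, 2): opens on M3
  -> R2 @ bar 1 tick 0 v(0, 2): C3/E4 M3 -> B2/B3 P8 similar
  -> R1 @ bar 2 tick 0 v(0, 2): B2/B3 P8 -> C3/C4 P8 similar
  -> R2 @ bar 2 tick 0 v(0, 1): B2/G3 m6 -> C3/C4 P8 similar
  -> R2 @ bar 2 tick 0 v(1, 2): G3/B3 M3 -> C4/C4 P1 similar
  -> R3 @ bar 3 tick 0 v(1, 2): G3 above F3
  -> R4 @ bar 3 tick 0 v(0, 2): B2/F3 TT untreated
  -> R3 @ bar 3 tick 1 v(1, 2): G3 above F3
  -> R3 @ bar 3 tick 2 v(1, 2): G3 above F3
  -> R3 @ bar 3 tick 3 v(1, 2): G3 above F3
  -> R2 @ bar 4 tick 0 v(0, 2): B2/F3 TT -> A2/E3 P5 similar
  -> R3 @ bar 4 tick 0 v(1, 2): A3 above E3
  -> R3 @ bar 4 tick 1 v(1, 2): A3 above E3
  -> R3 @ bar 4 tick 2 v(1, 2): A3 above E3
  -> R3 @ bar 4 tick 3 v(1, 2): A3 above E3
  -> R1 @ bar 5 tick 0 v(0, 1): A2/A3 P8 -> G2/G3 P8 similar
  -> R1 @ bar 6 tick 0 v(0, 2): G2/G3 P8 -> B2/B3 P8 similar
  -> R8 @ bar 6 tick 0 v(0, 2): penult P8 not 3rd/6th
  -> R2 @ bar 7 tick 0 v(0, 1): B2/G3 m6 -> C3/C4 P8 similar
  -> R6 @ bar 7 tick 3 v(0, 2): closes on M3

(0, 0, R5, (0, 2))
(1, 0, R2, (0, 2))
(2, 0, R1, (0, 2))
(2, 0, R2, (0, 1))
(2, 0, R2, (1, 2))
(3, 0, R3, (1, 2))
(3, 0, R4, (0, 2))
(3, 1, R3, (1, 2))
(3, 2, R3, (1, 2))
(3, 3, R3, (1, 2))
(4, 0, R2, (0, 2))
(4, 0, R3, (1, 2))
(4, 1, R3, (1, 2))
(4, 2, R3, (1, 2))
(4, 3, R3, (1, 2))
(5, 0, R1, (0, 1))
(6, 0, R1, (0, 2))
(6, 0, R8, (0, 2))
(7, 0, R2, (0, 1))
(7, 3, R6, (0, 2))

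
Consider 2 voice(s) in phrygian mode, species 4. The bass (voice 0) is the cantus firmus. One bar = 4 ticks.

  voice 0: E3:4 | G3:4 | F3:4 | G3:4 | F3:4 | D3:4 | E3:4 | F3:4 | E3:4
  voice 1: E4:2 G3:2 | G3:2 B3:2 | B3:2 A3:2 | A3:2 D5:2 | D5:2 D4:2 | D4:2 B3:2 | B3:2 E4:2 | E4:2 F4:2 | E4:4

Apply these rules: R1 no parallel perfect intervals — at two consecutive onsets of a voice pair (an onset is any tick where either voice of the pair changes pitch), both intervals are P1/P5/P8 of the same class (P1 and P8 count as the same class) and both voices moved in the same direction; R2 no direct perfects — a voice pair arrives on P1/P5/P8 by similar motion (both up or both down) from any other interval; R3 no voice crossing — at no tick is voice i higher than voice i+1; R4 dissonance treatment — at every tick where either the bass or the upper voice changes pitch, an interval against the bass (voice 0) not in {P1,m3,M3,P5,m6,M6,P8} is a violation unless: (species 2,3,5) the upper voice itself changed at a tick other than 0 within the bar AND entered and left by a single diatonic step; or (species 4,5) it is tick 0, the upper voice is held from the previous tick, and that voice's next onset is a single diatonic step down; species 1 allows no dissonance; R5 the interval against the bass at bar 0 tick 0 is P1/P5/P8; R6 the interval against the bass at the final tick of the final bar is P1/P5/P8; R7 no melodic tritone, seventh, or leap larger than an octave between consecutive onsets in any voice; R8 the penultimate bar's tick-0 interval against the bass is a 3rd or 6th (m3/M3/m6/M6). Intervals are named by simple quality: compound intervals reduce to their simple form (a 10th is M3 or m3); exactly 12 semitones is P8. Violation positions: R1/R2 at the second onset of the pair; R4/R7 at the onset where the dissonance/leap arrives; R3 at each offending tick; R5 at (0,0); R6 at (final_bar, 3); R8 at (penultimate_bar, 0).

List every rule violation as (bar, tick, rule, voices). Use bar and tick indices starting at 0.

(3, 0, R4, (0, 1))
(3, 2, R7, (1,))
(7, 0, R4, (0, 1))
(7, 0, R8, (0, 1))
(8, 0, R1, (0, 1))

bar 0: v0=E3 v1=E4 downbeat P8
bar 1: v0=G3 v1=G3 downbeat P1
bar 2: v0=F3 v1=B3 downbeat TT
bar 3: v0=G3 v1=A3 downbeat M2
bar 4: v0=F3 v1=D5 downbeat M6
bar 5: v0=D3 v1=D4 downbeat P8
bar 6: v0=E3 v1=B3 downbeat P5
bar 7: v0=F3 v1=E4 downbeat M7
bar 8: v0=E3 v1=E4 downbeat P8
  -> R4 @ bar 3 tick 0 v(0, 1): G3/A3 M2 untreated
  -> R7 @ bar 3 tick 2 v(1,): A3->D5 leap 17st
  -> R4 @ bar 7 tick 0 v(0, 1): F3/E4 M7 untreated
  -> R8 @ bar 7 tick 0 v(0, 1): penult M7 not 3rd/6th
  -> R1 @ bar 8 tick 0 v(0, 1): F3/F4 P8 -> E3/E4 P8 similar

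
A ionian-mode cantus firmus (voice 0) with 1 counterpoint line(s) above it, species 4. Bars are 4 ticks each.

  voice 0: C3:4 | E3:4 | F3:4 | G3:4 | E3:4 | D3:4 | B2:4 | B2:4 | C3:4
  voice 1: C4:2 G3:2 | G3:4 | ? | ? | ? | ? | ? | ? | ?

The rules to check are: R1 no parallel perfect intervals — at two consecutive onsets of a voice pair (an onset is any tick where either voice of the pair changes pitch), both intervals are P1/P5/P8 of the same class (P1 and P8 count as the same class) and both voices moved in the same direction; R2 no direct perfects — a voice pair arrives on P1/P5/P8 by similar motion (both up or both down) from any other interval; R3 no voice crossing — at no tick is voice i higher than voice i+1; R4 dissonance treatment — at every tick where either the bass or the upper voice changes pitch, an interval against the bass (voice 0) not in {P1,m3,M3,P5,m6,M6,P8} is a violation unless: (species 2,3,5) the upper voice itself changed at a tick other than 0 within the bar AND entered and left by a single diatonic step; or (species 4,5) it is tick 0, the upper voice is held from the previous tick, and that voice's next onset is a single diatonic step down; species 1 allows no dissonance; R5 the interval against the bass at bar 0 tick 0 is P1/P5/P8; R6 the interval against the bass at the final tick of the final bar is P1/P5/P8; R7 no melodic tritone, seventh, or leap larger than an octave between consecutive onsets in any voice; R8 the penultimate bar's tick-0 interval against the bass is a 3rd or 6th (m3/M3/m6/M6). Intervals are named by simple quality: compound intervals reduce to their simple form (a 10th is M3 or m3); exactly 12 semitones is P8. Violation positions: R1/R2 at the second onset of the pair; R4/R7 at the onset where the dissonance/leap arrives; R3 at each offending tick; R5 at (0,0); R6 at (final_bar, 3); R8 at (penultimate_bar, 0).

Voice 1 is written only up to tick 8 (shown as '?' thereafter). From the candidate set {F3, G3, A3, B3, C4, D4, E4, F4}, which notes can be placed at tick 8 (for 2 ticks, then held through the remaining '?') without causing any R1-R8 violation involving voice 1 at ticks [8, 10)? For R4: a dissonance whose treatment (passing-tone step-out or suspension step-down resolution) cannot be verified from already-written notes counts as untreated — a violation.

F3: legal
G3: violates R4
A3: legal
B3: violates R4
C4: violates R2
D4: legal
E4: violates R4
F4: violates R2,R7

{A3, D4, F3}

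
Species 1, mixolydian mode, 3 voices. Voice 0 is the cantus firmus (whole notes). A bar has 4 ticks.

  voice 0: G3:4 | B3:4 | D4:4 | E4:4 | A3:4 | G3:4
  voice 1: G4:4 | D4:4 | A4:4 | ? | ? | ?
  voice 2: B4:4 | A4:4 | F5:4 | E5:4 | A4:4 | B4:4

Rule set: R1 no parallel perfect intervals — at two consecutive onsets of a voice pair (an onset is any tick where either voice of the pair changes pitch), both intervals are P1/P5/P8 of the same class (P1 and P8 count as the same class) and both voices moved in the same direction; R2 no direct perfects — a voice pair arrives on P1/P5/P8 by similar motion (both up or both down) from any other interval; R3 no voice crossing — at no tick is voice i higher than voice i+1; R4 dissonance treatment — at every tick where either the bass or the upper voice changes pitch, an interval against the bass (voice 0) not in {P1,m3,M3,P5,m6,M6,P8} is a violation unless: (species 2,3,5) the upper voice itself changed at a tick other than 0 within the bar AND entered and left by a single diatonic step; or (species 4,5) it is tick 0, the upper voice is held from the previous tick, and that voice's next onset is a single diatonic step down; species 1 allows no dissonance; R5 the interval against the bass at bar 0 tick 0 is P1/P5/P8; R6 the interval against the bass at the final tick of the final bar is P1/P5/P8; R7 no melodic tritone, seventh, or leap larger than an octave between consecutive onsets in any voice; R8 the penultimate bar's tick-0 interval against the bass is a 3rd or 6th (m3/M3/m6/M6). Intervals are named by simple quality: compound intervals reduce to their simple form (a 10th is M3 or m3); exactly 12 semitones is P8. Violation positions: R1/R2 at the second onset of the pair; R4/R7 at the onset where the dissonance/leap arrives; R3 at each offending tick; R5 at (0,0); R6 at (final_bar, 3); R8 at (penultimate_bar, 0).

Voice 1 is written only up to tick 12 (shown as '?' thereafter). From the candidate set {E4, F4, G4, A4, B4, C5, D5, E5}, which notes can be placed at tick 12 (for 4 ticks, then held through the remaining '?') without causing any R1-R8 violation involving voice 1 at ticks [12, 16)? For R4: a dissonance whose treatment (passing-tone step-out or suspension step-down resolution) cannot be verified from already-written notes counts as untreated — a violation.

{C5, G4}

E4: violates R2
F4: violates R4
G4: legal
A4: violates R4
B4: violates R1
C5: legal
D5: violates R4
E5: violates R2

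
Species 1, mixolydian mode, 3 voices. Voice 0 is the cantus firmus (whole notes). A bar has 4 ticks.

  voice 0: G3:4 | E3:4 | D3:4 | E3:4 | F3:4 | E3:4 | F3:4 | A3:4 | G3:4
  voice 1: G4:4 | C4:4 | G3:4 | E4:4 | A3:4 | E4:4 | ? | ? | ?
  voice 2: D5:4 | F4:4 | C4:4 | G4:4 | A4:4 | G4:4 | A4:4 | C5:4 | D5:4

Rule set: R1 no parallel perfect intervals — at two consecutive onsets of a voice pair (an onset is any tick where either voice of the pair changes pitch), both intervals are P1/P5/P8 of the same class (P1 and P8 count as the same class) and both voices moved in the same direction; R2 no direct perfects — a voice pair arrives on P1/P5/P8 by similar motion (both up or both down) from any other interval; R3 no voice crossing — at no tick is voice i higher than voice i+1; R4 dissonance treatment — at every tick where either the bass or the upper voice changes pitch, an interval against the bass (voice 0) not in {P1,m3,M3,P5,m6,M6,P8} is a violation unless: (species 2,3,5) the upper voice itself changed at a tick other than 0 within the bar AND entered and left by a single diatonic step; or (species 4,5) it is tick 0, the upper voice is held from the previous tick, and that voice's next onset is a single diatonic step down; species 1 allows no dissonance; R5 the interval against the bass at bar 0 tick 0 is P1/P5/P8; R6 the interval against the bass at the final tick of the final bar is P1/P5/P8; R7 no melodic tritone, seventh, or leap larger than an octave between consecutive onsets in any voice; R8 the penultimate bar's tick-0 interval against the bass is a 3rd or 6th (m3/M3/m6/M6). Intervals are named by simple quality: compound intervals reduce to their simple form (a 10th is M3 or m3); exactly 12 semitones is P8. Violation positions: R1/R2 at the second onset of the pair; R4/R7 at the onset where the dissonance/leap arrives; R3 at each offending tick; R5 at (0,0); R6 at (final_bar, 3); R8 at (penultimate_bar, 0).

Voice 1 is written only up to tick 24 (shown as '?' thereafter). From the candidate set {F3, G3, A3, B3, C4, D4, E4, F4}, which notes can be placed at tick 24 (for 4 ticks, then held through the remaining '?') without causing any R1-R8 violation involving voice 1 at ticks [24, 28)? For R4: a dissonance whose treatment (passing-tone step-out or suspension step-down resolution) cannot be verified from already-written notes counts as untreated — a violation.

{A3, C4, D4}

F3: violates R7
G3: violates R4
A3: legal
B3: violates R4
C4: legal
D4: legal
E4: violates R4
F4: violates R1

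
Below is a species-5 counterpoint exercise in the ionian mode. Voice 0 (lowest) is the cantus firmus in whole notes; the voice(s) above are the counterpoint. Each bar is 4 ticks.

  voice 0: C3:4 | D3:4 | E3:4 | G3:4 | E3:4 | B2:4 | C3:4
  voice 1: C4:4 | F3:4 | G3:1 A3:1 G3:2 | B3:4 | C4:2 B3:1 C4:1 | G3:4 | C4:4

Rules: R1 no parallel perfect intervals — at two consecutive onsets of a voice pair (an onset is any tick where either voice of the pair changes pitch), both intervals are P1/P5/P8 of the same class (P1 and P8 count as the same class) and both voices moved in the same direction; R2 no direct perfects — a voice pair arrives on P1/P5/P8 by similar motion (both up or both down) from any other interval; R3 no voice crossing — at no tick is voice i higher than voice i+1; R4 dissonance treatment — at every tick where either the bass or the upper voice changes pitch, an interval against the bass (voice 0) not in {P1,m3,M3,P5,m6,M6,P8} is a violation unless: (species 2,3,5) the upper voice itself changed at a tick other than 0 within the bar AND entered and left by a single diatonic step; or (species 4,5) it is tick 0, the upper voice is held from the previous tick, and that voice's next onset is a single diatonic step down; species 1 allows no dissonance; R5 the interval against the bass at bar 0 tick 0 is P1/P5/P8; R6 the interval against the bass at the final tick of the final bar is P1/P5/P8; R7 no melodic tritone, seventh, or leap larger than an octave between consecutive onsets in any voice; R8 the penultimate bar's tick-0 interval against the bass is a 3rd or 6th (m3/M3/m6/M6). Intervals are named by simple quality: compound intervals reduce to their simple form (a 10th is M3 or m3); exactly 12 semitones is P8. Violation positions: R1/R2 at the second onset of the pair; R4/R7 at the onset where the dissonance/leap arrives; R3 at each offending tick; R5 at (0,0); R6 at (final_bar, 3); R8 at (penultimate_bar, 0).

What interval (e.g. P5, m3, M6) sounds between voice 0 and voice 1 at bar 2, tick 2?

m3

voice 0=E3 voice 1=G3 -> m3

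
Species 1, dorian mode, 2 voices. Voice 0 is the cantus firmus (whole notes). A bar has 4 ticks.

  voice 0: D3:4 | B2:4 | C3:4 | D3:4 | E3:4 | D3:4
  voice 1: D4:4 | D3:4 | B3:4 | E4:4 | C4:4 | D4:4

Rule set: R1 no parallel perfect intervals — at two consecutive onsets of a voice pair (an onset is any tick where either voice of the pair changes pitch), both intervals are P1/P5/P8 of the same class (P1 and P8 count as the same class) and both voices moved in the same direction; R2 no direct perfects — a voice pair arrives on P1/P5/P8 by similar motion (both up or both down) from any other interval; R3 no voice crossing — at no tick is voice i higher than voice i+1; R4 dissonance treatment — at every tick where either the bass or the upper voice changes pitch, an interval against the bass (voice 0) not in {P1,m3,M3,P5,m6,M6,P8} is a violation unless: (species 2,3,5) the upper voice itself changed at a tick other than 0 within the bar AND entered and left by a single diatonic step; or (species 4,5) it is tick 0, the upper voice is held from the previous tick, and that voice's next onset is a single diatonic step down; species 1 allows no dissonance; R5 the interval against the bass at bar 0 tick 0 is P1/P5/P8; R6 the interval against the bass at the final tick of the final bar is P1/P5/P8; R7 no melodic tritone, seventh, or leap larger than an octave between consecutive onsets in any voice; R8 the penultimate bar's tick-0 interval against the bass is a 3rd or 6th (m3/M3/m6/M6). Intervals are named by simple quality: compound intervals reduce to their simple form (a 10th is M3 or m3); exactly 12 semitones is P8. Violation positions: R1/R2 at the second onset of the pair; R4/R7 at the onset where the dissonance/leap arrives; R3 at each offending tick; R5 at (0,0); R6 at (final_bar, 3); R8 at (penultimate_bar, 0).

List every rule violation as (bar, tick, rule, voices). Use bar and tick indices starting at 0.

(2, 0, R4, (0, 1))
(3, 0, R4, (0, 1))

bar 0: v0=D3 v1=D4 downbeat P8
bar 1: v0=B2 v1=D3 downbeat m3
bar 2: v0=C3 v1=B3 downbeat M7
bar 3: v0=D3 v1=E4 downbeat M2
bar 4: v0=E3 v1=C4 downbeat m6
bar 5: v0=D3 v1=D4 downbeat P8
  -> R4 @ bar 2 tick 0 v(0, 1): C3/B3 M7 untreated
  -> R4 @ bar 3 tick 0 v(0, 1): D3/E4 M2 untreated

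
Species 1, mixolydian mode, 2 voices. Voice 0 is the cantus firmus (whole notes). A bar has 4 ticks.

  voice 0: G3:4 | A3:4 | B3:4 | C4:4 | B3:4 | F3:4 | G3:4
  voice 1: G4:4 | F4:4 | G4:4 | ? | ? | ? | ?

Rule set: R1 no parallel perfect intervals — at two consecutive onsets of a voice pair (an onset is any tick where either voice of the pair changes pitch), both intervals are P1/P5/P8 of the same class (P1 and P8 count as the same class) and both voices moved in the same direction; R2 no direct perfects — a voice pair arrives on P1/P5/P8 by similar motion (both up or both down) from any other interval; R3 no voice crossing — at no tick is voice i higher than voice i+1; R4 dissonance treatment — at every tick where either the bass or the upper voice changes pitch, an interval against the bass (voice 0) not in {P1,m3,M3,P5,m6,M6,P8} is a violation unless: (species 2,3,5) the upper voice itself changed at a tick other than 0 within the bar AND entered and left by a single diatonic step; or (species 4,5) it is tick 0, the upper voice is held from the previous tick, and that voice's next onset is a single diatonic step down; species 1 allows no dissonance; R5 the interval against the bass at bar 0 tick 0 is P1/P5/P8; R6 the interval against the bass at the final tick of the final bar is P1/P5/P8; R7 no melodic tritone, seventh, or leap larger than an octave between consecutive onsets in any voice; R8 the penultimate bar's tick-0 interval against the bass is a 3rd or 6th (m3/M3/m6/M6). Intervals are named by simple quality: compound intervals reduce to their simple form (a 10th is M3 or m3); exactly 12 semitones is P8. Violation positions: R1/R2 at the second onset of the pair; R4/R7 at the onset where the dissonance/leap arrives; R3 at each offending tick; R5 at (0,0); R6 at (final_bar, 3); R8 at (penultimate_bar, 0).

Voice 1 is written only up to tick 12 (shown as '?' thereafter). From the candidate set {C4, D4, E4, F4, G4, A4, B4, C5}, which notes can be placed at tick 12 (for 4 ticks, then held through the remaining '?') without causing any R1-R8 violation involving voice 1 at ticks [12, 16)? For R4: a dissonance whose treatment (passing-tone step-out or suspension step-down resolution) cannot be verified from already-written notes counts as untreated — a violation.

{A4, C4, E4, G4}

C4: legal
D4: violates R4
E4: legal
F4: violates R4
G4: legal
A4: legal
B4: violates R4
C5: violates R2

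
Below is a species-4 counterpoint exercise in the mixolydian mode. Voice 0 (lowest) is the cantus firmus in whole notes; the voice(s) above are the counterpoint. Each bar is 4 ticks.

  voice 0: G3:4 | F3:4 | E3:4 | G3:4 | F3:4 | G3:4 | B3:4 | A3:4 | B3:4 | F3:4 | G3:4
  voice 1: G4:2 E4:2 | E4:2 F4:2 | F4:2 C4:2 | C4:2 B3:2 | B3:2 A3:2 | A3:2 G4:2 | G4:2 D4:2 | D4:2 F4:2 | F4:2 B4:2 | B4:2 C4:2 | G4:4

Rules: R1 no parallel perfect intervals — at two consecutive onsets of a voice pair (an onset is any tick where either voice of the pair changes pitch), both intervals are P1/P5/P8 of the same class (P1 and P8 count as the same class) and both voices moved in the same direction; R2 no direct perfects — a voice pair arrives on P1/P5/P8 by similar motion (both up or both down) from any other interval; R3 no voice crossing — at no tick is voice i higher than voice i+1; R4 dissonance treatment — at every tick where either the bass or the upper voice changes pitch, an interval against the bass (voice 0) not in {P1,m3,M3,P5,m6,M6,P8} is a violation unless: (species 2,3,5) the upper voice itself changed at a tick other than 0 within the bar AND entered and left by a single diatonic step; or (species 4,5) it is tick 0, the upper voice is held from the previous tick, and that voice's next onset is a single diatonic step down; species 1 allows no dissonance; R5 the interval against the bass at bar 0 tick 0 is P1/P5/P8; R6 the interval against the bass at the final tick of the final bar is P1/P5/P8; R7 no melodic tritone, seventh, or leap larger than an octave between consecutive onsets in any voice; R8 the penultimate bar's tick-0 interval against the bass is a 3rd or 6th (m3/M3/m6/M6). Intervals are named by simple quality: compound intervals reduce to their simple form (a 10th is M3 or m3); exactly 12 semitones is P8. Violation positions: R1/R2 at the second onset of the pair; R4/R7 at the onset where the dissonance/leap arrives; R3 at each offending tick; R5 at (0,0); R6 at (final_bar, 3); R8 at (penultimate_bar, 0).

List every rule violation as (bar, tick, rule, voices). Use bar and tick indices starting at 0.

(1, 0, R4, (0, 1))
(2, 0, R4, (0, 1))
(5, 0, R4, (0, 1))
(5, 2, R7, (1,))
(7, 0, R4, (0, 1))
(8, 0, R4, (0, 1))
(8, 2, R7, (1,))
(9, 0, R4, (0, 1))
(9, 0, R7, (0,))
(9, 0, R8, (0, 1))
(9, 2, R7, (1,))
(10, 0, R2, (0, 1))

bar 0: v0=G3 v1=G4 downbeat P8
bar 1: v0=F3 v1=E4 downbeat M7
bar 2: v0=E3 v1=F4 downbeat m2
bar 3: v0=G3 v1=C4 downbeat P4
bar 4: v0=F3 v1=B3 downbeat TT
bar 5: v0=G3 v1=A3 downbeat M2
bar 6: v0=B3 v1=G4 downbeat m6
bar 7: v0=A3 v1=D4 downbeat P4
bar 8: v0=B3 v1=F4 downbeat TT
bar 9: v0=F3 v1=B4 downbeat TT
bar 10: v0=G3 v1=G4 downbeat P8
  -> R4 @ bar 1 tick 0 v(0, 1): F3/E4 M7 untreated
  -> R4 @ bar 2 tick 0 v(0, 1): E3/F4 m2 untreated
  -> R4 @ bar 5 tick 0 v(0, 1): G3/A3 M2 untreated
  -> R7 @ bar 5 tick 2 v(1,): A3->G4 leap 10st
  -> R4 @ bar 7 tick 0 v(0, 1): A3/D4 P4 untreated
  -> R4 @ bar 8 tick 0 v(0, 1): B3/F4 TT untreated
  -> R7 @ bar 8 tick 2 v(1,): F4->B4 leap 6st
  -> R4 @ bar 9 tick 0 v(0, 1): F3/B4 TT untreated
  -> R7 @ bar 9 tick 0 v(0,): B3->F3 leap 6st
  -> R8 @ bar 9 tick 0 v(0, 1): penult TT not 3rd/6th
  -> R7 @ bar 9 tick 2 v(1,): B4->C4 leap 11st
  -> R2 @ bar 10 tick 0 v(0, 1): F3/C4 P5 -> G3/G4 P8 similar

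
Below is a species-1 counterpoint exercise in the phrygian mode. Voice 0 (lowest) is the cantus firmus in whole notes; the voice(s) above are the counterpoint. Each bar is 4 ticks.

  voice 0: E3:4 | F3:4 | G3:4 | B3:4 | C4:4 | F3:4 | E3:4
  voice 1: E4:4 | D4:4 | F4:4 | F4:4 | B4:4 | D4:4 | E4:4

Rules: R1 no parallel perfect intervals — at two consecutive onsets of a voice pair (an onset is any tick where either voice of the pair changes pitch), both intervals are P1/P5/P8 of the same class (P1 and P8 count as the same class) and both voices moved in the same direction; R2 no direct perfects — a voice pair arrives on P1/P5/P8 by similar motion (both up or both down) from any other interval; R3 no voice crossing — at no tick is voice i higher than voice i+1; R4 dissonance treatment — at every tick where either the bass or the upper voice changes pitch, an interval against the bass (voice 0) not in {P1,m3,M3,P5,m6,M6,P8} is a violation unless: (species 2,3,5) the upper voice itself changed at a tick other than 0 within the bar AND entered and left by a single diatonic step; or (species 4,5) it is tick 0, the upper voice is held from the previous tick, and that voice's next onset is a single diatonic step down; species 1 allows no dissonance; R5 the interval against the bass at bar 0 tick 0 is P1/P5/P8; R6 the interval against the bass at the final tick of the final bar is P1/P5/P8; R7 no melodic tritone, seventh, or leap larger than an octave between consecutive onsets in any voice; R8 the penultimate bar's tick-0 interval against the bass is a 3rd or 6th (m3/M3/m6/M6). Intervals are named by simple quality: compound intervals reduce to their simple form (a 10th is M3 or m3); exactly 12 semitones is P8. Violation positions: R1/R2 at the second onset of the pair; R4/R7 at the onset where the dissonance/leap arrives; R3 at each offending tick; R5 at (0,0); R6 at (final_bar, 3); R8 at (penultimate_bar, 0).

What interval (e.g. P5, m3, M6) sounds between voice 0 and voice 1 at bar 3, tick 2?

voice 0=B3 voice 1=F4 -> TT

TT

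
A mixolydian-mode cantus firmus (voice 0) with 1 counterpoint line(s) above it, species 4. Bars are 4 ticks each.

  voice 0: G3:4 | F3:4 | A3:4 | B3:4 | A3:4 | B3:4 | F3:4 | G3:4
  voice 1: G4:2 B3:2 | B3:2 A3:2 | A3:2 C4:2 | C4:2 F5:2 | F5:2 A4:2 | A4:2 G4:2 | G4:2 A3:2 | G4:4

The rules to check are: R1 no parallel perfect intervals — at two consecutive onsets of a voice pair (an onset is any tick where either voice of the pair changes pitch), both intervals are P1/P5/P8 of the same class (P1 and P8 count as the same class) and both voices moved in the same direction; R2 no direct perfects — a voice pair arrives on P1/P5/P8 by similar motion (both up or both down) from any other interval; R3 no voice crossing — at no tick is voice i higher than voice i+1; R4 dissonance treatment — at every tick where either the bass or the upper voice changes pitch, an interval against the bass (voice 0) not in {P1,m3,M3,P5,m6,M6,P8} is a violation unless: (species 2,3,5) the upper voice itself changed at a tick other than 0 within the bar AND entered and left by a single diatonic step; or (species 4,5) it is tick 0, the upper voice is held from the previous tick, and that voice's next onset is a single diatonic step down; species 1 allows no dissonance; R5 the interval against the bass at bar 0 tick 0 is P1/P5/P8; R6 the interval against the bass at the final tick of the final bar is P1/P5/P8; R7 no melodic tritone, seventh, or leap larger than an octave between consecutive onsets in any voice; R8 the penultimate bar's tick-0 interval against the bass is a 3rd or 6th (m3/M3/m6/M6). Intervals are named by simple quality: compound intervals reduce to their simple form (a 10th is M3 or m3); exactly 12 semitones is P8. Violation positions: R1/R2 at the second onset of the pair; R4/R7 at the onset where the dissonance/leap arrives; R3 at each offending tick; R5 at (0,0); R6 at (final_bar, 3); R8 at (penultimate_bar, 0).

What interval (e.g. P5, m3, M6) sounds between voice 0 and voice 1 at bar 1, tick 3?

M3

voice 0=F3 voice 1=A3 -> M3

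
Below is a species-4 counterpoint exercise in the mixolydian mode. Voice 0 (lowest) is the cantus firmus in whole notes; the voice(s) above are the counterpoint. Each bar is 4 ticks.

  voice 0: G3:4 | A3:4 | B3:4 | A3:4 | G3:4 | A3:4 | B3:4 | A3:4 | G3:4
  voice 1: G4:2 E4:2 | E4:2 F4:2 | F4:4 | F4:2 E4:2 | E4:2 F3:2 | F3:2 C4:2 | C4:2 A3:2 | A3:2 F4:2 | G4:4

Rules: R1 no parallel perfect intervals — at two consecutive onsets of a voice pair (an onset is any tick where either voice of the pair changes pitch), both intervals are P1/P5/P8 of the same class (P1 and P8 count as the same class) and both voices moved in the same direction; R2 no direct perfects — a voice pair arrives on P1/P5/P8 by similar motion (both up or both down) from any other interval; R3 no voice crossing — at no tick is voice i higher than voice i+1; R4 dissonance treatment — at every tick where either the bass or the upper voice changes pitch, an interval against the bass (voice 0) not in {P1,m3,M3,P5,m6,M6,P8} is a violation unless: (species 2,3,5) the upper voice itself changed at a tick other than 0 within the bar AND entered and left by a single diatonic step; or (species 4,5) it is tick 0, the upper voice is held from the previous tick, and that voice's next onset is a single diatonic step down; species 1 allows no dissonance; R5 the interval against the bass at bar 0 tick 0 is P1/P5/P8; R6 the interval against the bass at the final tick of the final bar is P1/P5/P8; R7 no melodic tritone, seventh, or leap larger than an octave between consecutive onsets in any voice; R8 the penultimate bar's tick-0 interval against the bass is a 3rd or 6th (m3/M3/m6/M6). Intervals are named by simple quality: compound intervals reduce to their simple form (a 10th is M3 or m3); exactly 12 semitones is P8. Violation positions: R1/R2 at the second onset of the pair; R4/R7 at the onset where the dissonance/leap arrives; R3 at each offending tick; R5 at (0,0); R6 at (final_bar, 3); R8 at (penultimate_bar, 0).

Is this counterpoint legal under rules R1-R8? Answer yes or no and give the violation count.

bar 0: v0=G3 v1=G4 (P8)
bar 1: v0=A3 v1=E4 (P5)
bar 2: v0=B3 v1=F4 (TT)
bar 3: v0=A3 v1=F4 (m6)
bar 4: v0=G3 v1=E4 (M6)
bar 5: v0=A3 v1=F3 (M3)
bar 6: v0=B3 v1=C4 (m2)
bar 7: v0=A3 v1=A3 (P1)
bar 8: v0=G3 v1=G4 (P8)
  R3 @ bar4.2: G3 above F3
  R4 @ bar4.2: G3/F3 M2 untreated
  R7 @ bar4.2: E4->F3 leap 11st
  R3 @ bar4.3: G3 above F3
  R3 @ bar5.0: A3 above F3
  R3 @ bar5.1: A3 above F3
  R4 @ bar6.0: B3/C4 m2 untreated
  R3 @ bar6.2: B3 above A3
  R4 @ bar6.2: B3/A3 M2 untreated
  R3 @ bar6.3: B3 above A3
  R8 @ bar7.0: penult P1 not 3rd/6th

No (11 violations)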